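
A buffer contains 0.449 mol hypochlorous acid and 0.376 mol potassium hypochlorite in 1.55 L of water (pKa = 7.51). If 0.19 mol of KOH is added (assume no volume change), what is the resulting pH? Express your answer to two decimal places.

pH = 7.85

After neutralization: n(HOCl) = 0.259 mol, n(OCl-) = 0.566 mol.
Henderson–Hasselbalch with mole ratio 0.566/0.259: pH = 7.51 + (+0.340)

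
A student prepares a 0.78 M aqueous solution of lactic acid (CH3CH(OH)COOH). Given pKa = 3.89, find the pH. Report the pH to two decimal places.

CH3CH(OH)COOH ⇌ CH3CH(OH)COO- + H+
Ka = 10^(−3.89) = 1.29 × 10^-4
Ka = x²/(0.78 − x) = 1.29 × 10^-4
Since Ka ≪ C₀, x ≈ √(Ka·C₀) = 1.00 × 10^-2 M.
Check: 1.3% ionized — well under 5%, approximation valid.
pH = −log[H+] = −log(1.00 × 10^-2) = 2.00

pH = 2.00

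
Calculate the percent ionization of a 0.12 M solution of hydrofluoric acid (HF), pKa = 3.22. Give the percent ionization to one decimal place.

HF ⇌ F- + H+; let x = [H+] at equilibrium.
Ka = 10^(−3.22) = 6.03 × 10^-4
Solve x² + 0.000603x − 7.24e-05 = 0 → x = 8.21 × 10^-3 M
Fraction ionized = 8.21 × 10^-3 / 0.12 = 0.0684 → 6.8%

6.8%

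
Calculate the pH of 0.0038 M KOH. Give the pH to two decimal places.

pH = 11.58

KOH is a strong base; [OH-] = 0.0038 M.
pOH = -log(0.0038) = 2.42
pH = 14.00 - 2.42 = 11.58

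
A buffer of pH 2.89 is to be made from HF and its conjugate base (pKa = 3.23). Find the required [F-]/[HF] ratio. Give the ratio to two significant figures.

pH = pKa + log(r) ⇒ log(r) = 2.89 − 3.23 = -0.34
r = [F-]/[HF] = 10^(-0.34) = 0.457

ratio = 0.46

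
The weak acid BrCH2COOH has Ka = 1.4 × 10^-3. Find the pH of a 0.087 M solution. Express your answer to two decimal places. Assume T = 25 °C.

pH = 1.98

BrCH2COOH ⇌ BrCH2COO- + H+
From the ICE table, Ka = x²/(0.087 − x) = 1.4 × 10^-3.
x is not negligible relative to C₀; solve x² + 0.0014·x − 0.000122 = 0.
x = [−0.0014 + √(0.0014² + 0.000487)]/2 = 1.04 × 10^-2 M
pH = −log[H+] = −log(1.04 × 10^-2) = 1.98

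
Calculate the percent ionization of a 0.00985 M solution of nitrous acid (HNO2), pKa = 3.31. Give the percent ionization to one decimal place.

HNO2 ⇌ NO2- + H+; let x = [H+] at equilibrium.
Ka = 10^(−3.31) = 4.90 × 10^-4
Ka = x²/(C₀ − x); solving the quadratic gives x = 1.97 × 10^-3 M.
Fraction ionized = 1.97 × 10^-3 / 0.00985 = 0.2000 → 20.0%

20.0%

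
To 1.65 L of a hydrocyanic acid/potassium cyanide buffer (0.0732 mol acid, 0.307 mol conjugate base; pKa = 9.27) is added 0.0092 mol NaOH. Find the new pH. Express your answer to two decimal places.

OH- converts HCN to CN-: HCN → 0.064 mol, CN- → 0.316 mol.
pH = pKa + log(n_CN-/n_HCN) = 9.27 + log(0.316/0.064) = 9.27 + (+0.694)

pH = 9.96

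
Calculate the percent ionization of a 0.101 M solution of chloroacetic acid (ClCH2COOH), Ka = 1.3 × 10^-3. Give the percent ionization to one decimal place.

10.7%

ClCH2COOH ⇌ ClCH2COO- + H+; let x = [H+] at equilibrium.
Ka = x²/(C₀ − x); solving the quadratic gives x = 1.08 × 10^-2 M.
% ionization = x/C₀ × 100% = 1.08 × 10^-2/0.101 × 100% = 10.7%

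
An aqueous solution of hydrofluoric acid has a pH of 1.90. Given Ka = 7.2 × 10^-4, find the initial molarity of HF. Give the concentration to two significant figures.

[H+] = 10^(-1.90) = 1.26 × 10^-2 M = x
Ka = x²/(C₀ − x) ⇒ C₀ = x + x²/Ka
C₀ = 1.26 × 10^-2 + (1.26 × 10^-2)²/(7.2 × 10^-4) = 2.33 × 10^-1 M

C₀ = 2.3 × 10^-1 M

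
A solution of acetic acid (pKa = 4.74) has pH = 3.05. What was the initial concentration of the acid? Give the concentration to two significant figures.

C₀ = 4.5 × 10^-2 M

[H+] = 10^(-3.05) = 8.91 × 10^-4 M = x
Ka = 10^(−4.74) = 1.82 × 10^-5
Ka = x²/(C₀ − x) ⇒ C₀ = x + x²/Ka
C₀ = 8.91 × 10^-4 + (8.91 × 10^-4)²/(1.82 × 10^-5) = 4.45 × 10^-2 M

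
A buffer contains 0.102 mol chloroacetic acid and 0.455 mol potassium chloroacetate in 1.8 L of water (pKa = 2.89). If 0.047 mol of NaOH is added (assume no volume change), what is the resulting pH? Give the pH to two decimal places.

pH = 3.85

OH- converts ClCH2COOH to ClCH2COO-: ClCH2COOH → 0.055 mol, ClCH2COO- → 0.502 mol.
Henderson–Hasselbalch with mole ratio 0.502/0.055: pH = 2.89 + (+0.960)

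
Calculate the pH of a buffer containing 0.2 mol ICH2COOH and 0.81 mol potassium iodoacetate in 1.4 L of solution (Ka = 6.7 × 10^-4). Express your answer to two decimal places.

pH = 3.78

pKa = −log(6.7 × 10^-4) = 3.174
Using pH = pKa + log([base]/[acid]) with [base]/[acid] = 0.81/0.2:
pH = 3.174 + (+0.607) = 3.78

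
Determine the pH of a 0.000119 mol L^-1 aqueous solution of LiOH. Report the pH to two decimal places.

LiOH is a strong base; [OH-] = 0.000119 M.
pOH = -log(0.000119) = 3.92
pH = 14.00 - 3.92 = 10.08

pH = 10.08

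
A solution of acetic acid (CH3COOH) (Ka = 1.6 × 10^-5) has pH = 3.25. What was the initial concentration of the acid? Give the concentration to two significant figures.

C₀ = 2.0 × 10^-2 M

[H+] = 10^(-3.25) = 5.62 × 10^-4 M = x
Ka = x²/(C₀ − x) ⇒ C₀ = x + x²/Ka
C₀ = 5.62 × 10^-4 + (5.62 × 10^-4)²/(1.6 × 10^-5) = 2.03 × 10^-2 M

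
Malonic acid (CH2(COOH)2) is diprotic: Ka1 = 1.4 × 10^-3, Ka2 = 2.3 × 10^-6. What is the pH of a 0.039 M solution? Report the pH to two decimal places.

Ka1 ≫ Ka2, so treat the first dissociation as the only significant source of H+.
Ka1 = x²/(0.039 − x) = 1.4 × 10^-3
Solving the quadratic: x = (−Ka1 + √(Ka1² + 4·Ka1·C₀))/2 = 6.72 × 10^-3 M
pH = −log(6.72 × 10^-3) = 2.17

pH = 2.17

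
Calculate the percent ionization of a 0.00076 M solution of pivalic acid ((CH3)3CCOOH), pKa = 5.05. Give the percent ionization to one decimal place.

10.3%

(CH3)3CCOOH ⇌ (CH3)3CCOO- + H+; let x = [H+] at equilibrium.
Ka = 10^(−5.05) = 8.91 × 10^-6
Ka = x²/(C₀ − x); solving the quadratic gives x = 7.80 × 10^-5 M.
% ionization = x/C₀ × 100% = 7.80 × 10^-5/0.00076 × 100% = 10.3%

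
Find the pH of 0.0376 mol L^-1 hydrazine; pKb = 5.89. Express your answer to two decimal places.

N2H4 + H2O ⇌ N2H5+ + OH-
Kb = 10^(−5.89) = 1.29 × 10^-6
From the ICE table, Kb = x²/(0.0376 − x) = 1.29 × 10^-6.
Since Kb ≪ C₀, x ≈ √(Kb·C₀) = 2.20 × 10^-4 M.
Check: 0.59% ionized — well under 5%, approximation valid.
pOH = 3.66, so pH = 14.00 − pOH = 10.34

pH = 10.34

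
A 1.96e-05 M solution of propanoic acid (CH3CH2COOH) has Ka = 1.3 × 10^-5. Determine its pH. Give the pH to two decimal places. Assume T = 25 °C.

pH = 4.97

CH3CH2COOH ⇌ CH3CH2COO- + H+
From the ICE table, Ka = [H+]²/(1.96e-05 − [H+]) = 1.3 × 10^-5.
[H+] is not negligible relative to C₀; solve [H+]² + 1.3e-05·[H+] − 2.55e-10 = 0.
[H+] = [−1.3e-05 + √(1.3e-05² + 1.02e-09)]/2 = 1.07 × 10^-5 M
pH = −log(1.07 × 10^-5) = 4.97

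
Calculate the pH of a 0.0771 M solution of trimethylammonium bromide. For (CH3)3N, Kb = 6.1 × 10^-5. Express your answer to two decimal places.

pH = 5.45

(CH3)3NH+ is the conjugate acid of the weak base (CH3)3N.
Ka = Kw/Kb = 1.0×10^-14 / 6.1 × 10^-5 = 1.64 × 10^-10
From the ICE table, Ka = [H+]²/(0.0771 − [H+]) = 1.64 × 10^-10.
Neglecting [H+] in the denominator: [H+] = √(1.64 × 10^-10 × 0.0771) = 3.56 × 10^-6 M
Check: 0.0046% ionized — well under 5%, approximation valid.
pH = −log[H+] = −log(3.56 × 10^-6) = 5.45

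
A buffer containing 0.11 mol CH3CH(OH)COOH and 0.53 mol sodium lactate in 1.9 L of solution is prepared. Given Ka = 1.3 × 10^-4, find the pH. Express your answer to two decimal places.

pKa = −log(1.3 × 10^-4) = 3.886
Using pH = pKa + log([base]/[acid]) with [base]/[acid] = 0.53/0.11:
pH = 3.886 + (+0.683) = 4.57

pH = 4.57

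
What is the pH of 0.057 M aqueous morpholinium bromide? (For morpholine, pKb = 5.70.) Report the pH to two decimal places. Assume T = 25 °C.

C4H8ONH2+ is the conjugate acid of the weak base C4H8ONH.
Kb = 10^(−5.70) = 2.00 × 10^-6
Ka = Kw/Kb = 1.0×10^-14 / 2.00 × 10^-6 = 5.00 × 10^-9
From the ICE table, Ka = x²/(0.057 − x) = 5.00 × 10^-9.
Neglecting x in the denominator: x = √(5.00 × 10^-9 × 0.057) = 1.69 × 10^-5 M
pH = −log[H+] = −log(1.69 × 10^-5) = 4.77

pH = 4.77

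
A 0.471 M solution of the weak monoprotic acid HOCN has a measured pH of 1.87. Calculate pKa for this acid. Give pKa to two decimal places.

[H+] = 10^(-1.87) = 1.35 × 10^-2 M
At equilibrium [HA] = 0.471 − 1.35 × 10^-2 = 4.57 × 10^-1 M
Ka = [H+][A-]/[HA] = (1.35 × 10^-2)² / 4.57 × 10^-1 = 3.99 × 10^-4
pKa = -log(3.99 × 10^-4) = 3.40

pKa = 3.40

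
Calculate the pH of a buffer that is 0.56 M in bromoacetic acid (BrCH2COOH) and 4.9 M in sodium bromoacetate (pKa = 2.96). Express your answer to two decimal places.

Using pH = pKa + log([base]/[acid]) with [base]/[acid] = 4.9/0.56:
pH = 2.96 + (+0.942) = 3.90

pH = 3.90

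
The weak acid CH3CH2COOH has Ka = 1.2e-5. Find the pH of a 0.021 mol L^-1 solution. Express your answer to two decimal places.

pH = 3.30

CH3CH2COOH ⇌ CH3CH2COO- + H+
Let x = [H+] at equilibrium. Ka = x²/(0.021 − x).
Assume x ≪ 0.021: x ≈ √(1.2 × 10^-5 × 0.021) = 5.02 × 10^-4 M
Check: 2.4% ionized — well under 5%, approximation valid.
pH = −log(5.02 × 10^-4) = 3.30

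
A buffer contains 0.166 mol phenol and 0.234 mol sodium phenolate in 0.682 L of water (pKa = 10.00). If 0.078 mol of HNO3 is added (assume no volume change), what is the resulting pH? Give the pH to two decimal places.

After neutralization: n(C6H5OH) = 0.244 mol, n(C6H5O-) = 0.156 mol.
Henderson–Hasselbalch with mole ratio 0.156/0.244: pH = 10.00 + (-0.194)

pH = 9.81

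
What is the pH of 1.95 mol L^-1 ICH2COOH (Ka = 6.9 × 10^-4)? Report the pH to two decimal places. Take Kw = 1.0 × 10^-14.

ICH2COOH ⇌ ICH2COO- + H+
Ka = x²/(1.95 − x) = 6.9 × 10^-4
Neglecting x in the denominator: x = √(6.9 × 10^-4 × 1.95) = 3.67 × 10^-2 M
Check: 1.9% ionized — well under 5%, approximation valid.
pH = −log(3.67 × 10^-2) = 1.44

pH = 1.44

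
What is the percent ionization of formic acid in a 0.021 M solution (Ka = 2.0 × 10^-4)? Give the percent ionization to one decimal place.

HCOOH ⇌ HCOO- + H+; let x = [H+] at equilibrium.
Solve x² + 0.0002x − 4.2e-06 = 0 → x = 1.95 × 10^-3 M
% ionization = x/C₀ × 100% = 1.95 × 10^-3/0.021 × 100% = 9.3%

9.3%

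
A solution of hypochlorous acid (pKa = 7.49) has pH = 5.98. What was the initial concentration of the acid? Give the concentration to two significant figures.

[H+] = 10^(-5.98) = 1.05 × 10^-6 M = x
Ka = 10^(−7.49) = 3.24 × 10^-8
Ka = x²/(C₀ − x) ⇒ C₀ = x + x²/Ka
C₀ = 1.05 × 10^-6 + (1.05 × 10^-6)²/(3.24 × 10^-8) = 3.51 × 10^-5 M

C₀ = 3.5 × 10^-5 M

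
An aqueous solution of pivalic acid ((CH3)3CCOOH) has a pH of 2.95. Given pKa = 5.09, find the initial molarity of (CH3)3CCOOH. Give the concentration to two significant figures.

C₀ = 1.6 × 10^-1 M

[H+] = 10^(-2.95) = 1.12 × 10^-3 M = x
Ka = 10^(−5.09) = 8.13 × 10^-6
Ka = x²/(C₀ − x) ⇒ C₀ = x + x²/Ka
C₀ = 1.12 × 10^-3 + (1.12 × 10^-3)²/(8.13 × 10^-6) = 1.55 × 10^-1 M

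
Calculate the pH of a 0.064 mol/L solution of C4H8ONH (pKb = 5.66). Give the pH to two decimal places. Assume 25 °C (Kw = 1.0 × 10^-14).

pH = 10.57

C4H8ONH + H2O ⇌ C4H8ONH2+ + OH-
Kb = 10^(−5.66) = 2.19 × 10^-6
Kb = [OH-]²/(0.064 − [OH-]) = 2.19 × 10^-6
Since Kb ≪ C₀, [OH-] ≈ √(Kb·C₀) = 3.74 × 10^-4 M.
Check: 0.58% ionized — well under 5%, approximation valid.
pOH = −log(3.74 × 10^-4) = 3.43; pH = 14.00 − 3.43 = 10.57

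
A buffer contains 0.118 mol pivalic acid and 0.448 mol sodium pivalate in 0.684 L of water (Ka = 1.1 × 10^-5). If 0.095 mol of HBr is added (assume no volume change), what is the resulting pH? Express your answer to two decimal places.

After neutralization: n((CH3)3CCOOH) = 0.213 mol, n((CH3)3CCOO-) = 0.353 mol.
pKa = −log(1.1 × 10^-5) = 4.959
Henderson–Hasselbalch with mole ratio 0.353/0.213: pH = 4.959 + (+0.219)

pH = 5.18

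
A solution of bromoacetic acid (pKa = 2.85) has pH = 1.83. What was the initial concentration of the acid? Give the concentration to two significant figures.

[H+] = 10^(-1.83) = 1.48 × 10^-2 M = x
Ka = 10^(−2.85) = 1.41 × 10^-3
Ka = x²/(C₀ − x) ⇒ C₀ = x + x²/Ka
C₀ = 1.48 × 10^-2 + (1.48 × 10^-2)²/(1.41 × 10^-3) = 1.70 × 10^-1 M

C₀ = 1.7 × 10^-1 M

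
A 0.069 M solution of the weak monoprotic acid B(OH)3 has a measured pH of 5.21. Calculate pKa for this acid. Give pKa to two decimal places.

[H+] = 10^(-5.21) = 6.17 × 10^-6 M
At equilibrium [HA] = 0.069 − 6.17 × 10^-6 = 6.90 × 10^-2 M
Ka = [H+][A-]/[HA] = (6.17 × 10^-6)² / 6.90 × 10^-2 = 5.52 × 10^-10
pKa = -log(5.52 × 10^-10) = 9.26

pKa = 9.26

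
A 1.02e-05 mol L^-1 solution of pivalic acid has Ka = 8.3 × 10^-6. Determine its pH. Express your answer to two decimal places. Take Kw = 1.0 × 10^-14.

pH = 5.23

(CH3)3CCOOH ⇌ (CH3)3CCOO- + H+
Let x = [H+] at equilibrium. Ka = x²/(1.02e-05 − x).
The 5% rule fails; solving x² + Ka·x − Ka·C₀ = 0 exactly:
x = (−Ka + √(Ka² + 4·Ka·C₀))/2 = 5.94 × 10^-6 M
pH = −log(5.94 × 10^-6) = 5.23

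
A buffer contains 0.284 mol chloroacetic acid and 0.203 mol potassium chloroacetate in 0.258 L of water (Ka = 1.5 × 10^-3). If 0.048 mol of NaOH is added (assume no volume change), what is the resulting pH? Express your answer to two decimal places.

After neutralization: n(ClCH2COOH) = 0.236 mol, n(ClCH2COO-) = 0.251 mol.
pKa = −log(1.5 × 10^-3) = 2.824
pH = pKa + log(n_ClCH2COO-/n_ClCH2COOH) = 2.824 + log(0.251/0.236) = 2.824 + (+0.027)

pH = 2.85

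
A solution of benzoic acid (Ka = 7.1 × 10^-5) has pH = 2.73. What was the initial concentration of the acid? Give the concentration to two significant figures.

C₀ = 5.1 × 10^-2 M

[H+] = 10^(-2.73) = 1.86 × 10^-3 M = x
Ka = x²/(C₀ − x) ⇒ C₀ = x + x²/Ka
C₀ = 1.86 × 10^-3 + (1.86 × 10^-3)²/(7.1 × 10^-5) = 5.06 × 10^-2 M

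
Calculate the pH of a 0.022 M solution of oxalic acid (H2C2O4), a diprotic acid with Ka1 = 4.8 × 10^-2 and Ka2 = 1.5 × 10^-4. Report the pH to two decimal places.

pH = 1.79

Since Ka1 ≫ Ka2, the first ionization dominates [H+].
Ka1 = x²/(0.022 − x) = 4.8 × 10^-2
Solving the quadratic: x = (−Ka1 + √(Ka1² + 4·Ka1·C₀))/2 = 1.64 × 10^-2 M
pH = −log(1.64 × 10^-2) = 1.79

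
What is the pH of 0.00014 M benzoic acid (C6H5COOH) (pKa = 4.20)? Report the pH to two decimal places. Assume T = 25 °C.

C6H5COOH ⇌ C6H5COO- + H+
Ka = 10^(−4.20) = 6.31 × 10^-5
Let x = [H+] at equilibrium. Ka = x²/(0.00014 − x).
x is not negligible relative to C₀; solve x² + 6.31e-05·x − 8.83e-09 = 0.
x = [−6.31e-05 + √(6.31e-05² + 3.53e-08)]/2 = 6.76 × 10^-5 M
pH = −log(6.76 × 10^-5) = 4.17

pH = 4.17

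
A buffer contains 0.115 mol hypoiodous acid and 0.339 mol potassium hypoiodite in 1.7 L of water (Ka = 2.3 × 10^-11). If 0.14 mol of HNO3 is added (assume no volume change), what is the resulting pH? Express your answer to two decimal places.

Added H+ converts OI- to HOI: HOI → 0.255 mol, OI- → 0.199 mol.
pKa = −log(2.3 × 10^-11) = 10.638
pH = pKa + log([A⁻]/[HA]) = 10.638 + log(0.199/0.255) = 10.638 -0.108

pH = 10.53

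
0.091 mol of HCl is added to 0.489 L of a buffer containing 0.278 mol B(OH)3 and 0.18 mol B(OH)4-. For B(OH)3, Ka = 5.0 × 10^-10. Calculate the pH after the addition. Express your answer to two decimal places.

pH = 8.68

After neutralization: n(B(OH)3) = 0.369 mol, n(B(OH)4-) = 0.089 mol.
pKa = −log(5.0 × 10^-10) = 9.301
pH = pKa + log(n_B(OH)4-/n_B(OH)3) = 9.301 + log(0.089/0.369) = 9.301 + (-0.618)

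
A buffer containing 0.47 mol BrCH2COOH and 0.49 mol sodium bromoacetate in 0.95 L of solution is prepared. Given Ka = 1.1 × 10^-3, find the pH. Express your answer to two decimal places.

pKa = −log(1.1 × 10^-3) = 2.959
pH = pKa + log([A⁻]/[HA]) = 2.959 + log(0.49/0.47)
pH = 2.959 + (+0.018) = 2.98

pH = 2.98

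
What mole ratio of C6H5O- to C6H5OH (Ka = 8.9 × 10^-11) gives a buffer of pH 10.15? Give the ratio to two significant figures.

pKa = -log(8.9 × 10^-11) = 10.051
pH = pKa + log(r) ⇒ log(r) = 10.15 − 10.051 = +0.099
r = [C6H5O-]/[C6H5OH] = 10^(+0.099) = 1.26

ratio = 1.3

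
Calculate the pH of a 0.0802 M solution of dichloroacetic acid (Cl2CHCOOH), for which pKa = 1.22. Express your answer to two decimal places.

pH = 1.34

Cl2CHCOOH ⇌ Cl2CHCOO- + H+
Ka = 10^(−1.22) = 6.03 × 10^-2
From the ICE table, Ka = [H+]²/(0.0802 − [H+]) = 6.03 × 10^-2.
The 5% rule fails; solving [H+]² + Ka·[H+] − Ka·C₀ = 0 exactly:
[H+] = [−0.0603 + √(0.0603² + 0.0193)]/2 = 4.56 × 10^-2 M
pH = −log(4.56 × 10^-2) = 1.34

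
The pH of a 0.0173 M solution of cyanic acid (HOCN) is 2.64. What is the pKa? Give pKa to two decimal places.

pKa = 3.46

[H+] = 10^(-2.64) = 2.29 × 10^-3 M
At equilibrium [HA] = 0.0173 − 2.29 × 10^-3 = 1.50 × 10^-2 M
Ka = [H+][A-]/[HA] = (2.29 × 10^-3)² / 1.50 × 10^-2 = 3.50 × 10^-4
pKa = -log(3.50 × 10^-4) = 3.46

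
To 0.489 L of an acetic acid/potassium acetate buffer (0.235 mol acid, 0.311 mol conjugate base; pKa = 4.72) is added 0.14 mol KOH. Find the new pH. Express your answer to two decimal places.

pH = 5.40

OH- converts CH3COOH to CH3COO-: CH3COOH → 0.095 mol, CH3COO- → 0.451 mol.
Henderson–Hasselbalch with mole ratio 0.451/0.095: pH = 4.72 + (+0.676)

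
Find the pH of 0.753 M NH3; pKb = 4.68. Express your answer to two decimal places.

NH3 + H2O ⇌ NH4+ + OH-
Kb = 10^(−4.68) = 2.09 × 10^-5
From the ICE table, Kb = x²/(0.753 − x) = 2.09 × 10^-5.
Since Kb ≪ C₀, x ≈ √(Kb·C₀) = 3.97 × 10^-3 M.
pOH = −log(3.97 × 10^-3) = 2.40; pH = 14.00 − 2.40 = 11.60

pH = 11.60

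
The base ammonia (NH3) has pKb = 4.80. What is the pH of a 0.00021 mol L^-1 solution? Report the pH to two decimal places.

NH3 + H2O ⇌ NH4+ + OH-
Kb = 10^(−4.80) = 1.58 × 10^-5
From the ICE table, Kb = x²/(0.00021 − x) = 1.58 × 10^-5.
The 5% rule fails; solving x² + Kb·x − Kb·C₀ = 0 exactly:
x = (−Kb + √(Kb² + 4·Kb·C₀))/2 = 5.02 × 10^-5 M
pOH = 4.30, so pH = 14.00 − pOH = 9.70

pH = 9.70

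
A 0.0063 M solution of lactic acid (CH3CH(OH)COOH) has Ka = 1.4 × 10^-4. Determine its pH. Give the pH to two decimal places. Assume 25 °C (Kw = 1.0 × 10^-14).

CH3CH(OH)COOH ⇌ CH3CH(OH)COO- + H+
From the ICE table, Ka = [H+]²/(0.0063 − [H+]) = 1.4 × 10^-4.
The 5% rule fails; solving [H+]² + Ka·[H+] − Ka·C₀ = 0 exactly:
[H+] = (−Ka + √(Ka² + 4·Ka·C₀))/2 = 8.72 × 10^-4 M
pH = −log(8.72 × 10^-4) = 3.06

pH = 3.06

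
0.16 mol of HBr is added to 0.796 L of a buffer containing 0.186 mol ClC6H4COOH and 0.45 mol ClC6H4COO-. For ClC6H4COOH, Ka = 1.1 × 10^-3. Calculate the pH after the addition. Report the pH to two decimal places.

pH = 2.88

Added H+ converts ClC6H4COO- to ClC6H4COOH: ClC6H4COOH → 0.346 mol, ClC6H4COO- → 0.29 mol.
pKa = −log(1.1 × 10^-3) = 2.959
pH = pKa + log([A⁻]/[HA]) = 2.959 + log(0.29/0.346) = 2.959 -0.077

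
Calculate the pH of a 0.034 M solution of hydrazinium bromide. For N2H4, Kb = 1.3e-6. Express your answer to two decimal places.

pH = 4.79

N2H5+ is the conjugate acid of the weak base N2H4.
Ka = Kw/Kb = 1.0×10^-14 / 1.3 × 10^-6 = 7.69 × 10^-9
From the ICE table, Ka = x²/(0.034 − x) = 7.69 × 10^-9.
Assume x ≪ 0.034: x ≈ √(7.69 × 10^-9 × 0.034) = 1.62 × 10^-5 M
Check: 0.048% ionized — well under 5%, approximation valid.
pH = −log[H+] = −log(1.62 × 10^-5) = 4.79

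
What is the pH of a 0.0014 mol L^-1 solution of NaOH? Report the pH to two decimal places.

NaOH is a strong base; [OH-] = 0.0014 M.
pOH = -log(0.0014) = 2.85
pH = 14.00 - 2.85 = 11.15

pH = 11.15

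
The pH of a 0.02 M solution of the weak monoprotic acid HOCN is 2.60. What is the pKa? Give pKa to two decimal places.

[H+] = 10^(-2.60) = 2.51 × 10^-3 M
At equilibrium [HA] = 0.02 − 2.51 × 10^-3 = 1.75 × 10^-2 M
Ka = [H+][A-]/[HA] = (2.51 × 10^-3)² / 1.75 × 10^-2 = 3.60 × 10^-4
pKa = -log(3.60 × 10^-4) = 3.44

pKa = 3.44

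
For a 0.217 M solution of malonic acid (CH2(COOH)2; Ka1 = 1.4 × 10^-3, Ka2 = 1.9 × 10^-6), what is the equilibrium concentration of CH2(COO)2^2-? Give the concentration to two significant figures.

1.9 × 10^-6 M

First ionization gives [H+] ≈ [CH2(COOH)COO-] = 1.67 × 10^-2 M.
Second step: Ka2 = [H+][CH2(COO)2^2-]/[CH2(COOH)COO-] ≈ [CH2(COO)2^2-] (since [H+] ≈ [CH2(COOH)COO-]).
So [CH2(COO)2^2-] ≈ Ka2.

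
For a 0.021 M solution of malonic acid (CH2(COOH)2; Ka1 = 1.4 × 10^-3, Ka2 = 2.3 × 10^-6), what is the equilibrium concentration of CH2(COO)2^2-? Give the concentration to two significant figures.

2.3 × 10^-6 M

First ionization gives [H+] ≈ [CH2(COOH)COO-] = 4.77 × 10^-3 M.
Second step: Ka2 = [H+][CH2(COO)2^2-]/[CH2(COOH)COO-] ≈ [CH2(COO)2^2-] (since [H+] ≈ [CH2(COOH)COO-]).
So [CH2(COO)2^2-] ≈ Ka2.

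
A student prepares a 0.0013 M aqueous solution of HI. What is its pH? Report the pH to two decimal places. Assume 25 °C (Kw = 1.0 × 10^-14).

HI is a strong acid and dissociates completely, so [H+] = 0.0013 M.
pH = -log(0.0013) = 2.89

pH = 2.89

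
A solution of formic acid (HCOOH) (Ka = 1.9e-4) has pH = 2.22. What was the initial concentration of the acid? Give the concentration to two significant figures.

C₀ = 2.0 × 10^-1 M

[H+] = 10^(-2.22) = 6.03 × 10^-3 M = x
Ka = x²/(C₀ − x) ⇒ C₀ = x + x²/Ka
C₀ = 6.03 × 10^-3 + (6.03 × 10^-3)²/(1.9 × 10^-4) = 1.97 × 10^-1 M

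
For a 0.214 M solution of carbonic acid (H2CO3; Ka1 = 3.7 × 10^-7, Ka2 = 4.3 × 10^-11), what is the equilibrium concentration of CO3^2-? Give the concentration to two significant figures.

4.3 × 10^-11 M

First ionization gives [H+] ≈ [HCO3-] = 2.81 × 10^-4 M.
Second step: Ka2 = [H+][CO3^2-]/[HCO3-] ≈ [CO3^2-] (since [H+] ≈ [HCO3-]).
So [CO3^2-] ≈ Ka2.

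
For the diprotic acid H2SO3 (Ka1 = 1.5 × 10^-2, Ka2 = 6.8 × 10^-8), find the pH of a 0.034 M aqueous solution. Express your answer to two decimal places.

pH = 1.79

Ka1 ≫ Ka2, so treat the first dissociation as the only significant source of H+.
Ka1 = x²/(0.034 − x) = 1.5 × 10^-2
Solving the quadratic: x = (−Ka1 + √(Ka1² + 4·Ka1·C₀))/2 = 1.63 × 10^-2 M
pH = −log(1.63 × 10^-2) = 1.79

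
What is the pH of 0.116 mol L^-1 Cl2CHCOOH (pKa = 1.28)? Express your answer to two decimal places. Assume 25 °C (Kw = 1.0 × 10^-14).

pH = 1.25

Cl2CHCOOH ⇌ Cl2CHCOO- + H+
Ka = 10^(−1.28) = 5.25 × 10^-2
From the ICE table, Ka = [H+]²/(0.116 − [H+]) = 5.25 × 10^-2.
[H+] is not negligible relative to C₀; solve [H+]² + 0.0525·[H+] − 0.00609 = 0.
[H+] = [−0.0525 + √(0.0525² + 0.0244)]/2 = 5.61 × 10^-2 M
pH = −log(5.61 × 10^-2) = 1.25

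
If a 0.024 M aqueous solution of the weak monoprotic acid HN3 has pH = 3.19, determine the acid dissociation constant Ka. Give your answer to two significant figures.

[H+] = 10^(-3.19) = 6.46 × 10^-4 M
At equilibrium [HA] = 0.024 − 6.46 × 10^-4 = 2.34 × 10^-2 M
Ka = [H+][A-]/[HA] = (6.46 × 10^-4)² / 2.34 × 10^-2 = 1.8 × 10^-5

Ka = 1.8 × 10^-5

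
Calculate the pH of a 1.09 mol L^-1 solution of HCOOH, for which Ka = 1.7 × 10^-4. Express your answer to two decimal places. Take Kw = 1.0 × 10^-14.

pH = 1.87

HCOOH ⇌ HCOO- + H+
From the ICE table, Ka = [H+]²/(1.09 − [H+]) = 1.7 × 10^-4.
Since Ka ≪ C₀, [H+] ≈ √(Ka·C₀) = 1.36 × 10^-2 M.
pH = −log[H+] = −log(1.36 × 10^-2) = 1.87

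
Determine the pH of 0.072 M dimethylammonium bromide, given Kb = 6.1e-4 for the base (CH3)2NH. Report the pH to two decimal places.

(CH3)2NH2+ is the conjugate acid of the weak base (CH3)2NH.
Ka = Kw/Kb = 1.0×10^-14 / 6.1 × 10^-4 = 1.64 × 10^-11
Ka = [H+]²/(0.072 − [H+]) = 1.64 × 10^-11
Neglecting [H+] in the denominator: [H+] = √(1.64 × 10^-11 × 0.072) = 1.09 × 10^-6 M
Check: 0.0015% ionized — well under 5%, approximation valid.
pH = −log(1.09 × 10^-6) = 5.96

pH = 5.96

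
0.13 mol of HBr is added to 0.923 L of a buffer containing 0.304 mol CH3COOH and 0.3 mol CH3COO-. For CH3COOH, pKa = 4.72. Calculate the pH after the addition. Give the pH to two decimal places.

pH = 4.31

After neutralization: n(CH3COOH) = 0.434 mol, n(CH3COO-) = 0.17 mol.
pH = pKa + log([A⁻]/[HA]) = 4.72 + log(0.17/0.434) = 4.72 -0.407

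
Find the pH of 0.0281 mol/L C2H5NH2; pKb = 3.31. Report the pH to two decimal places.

pH = 11.54

C2H5NH2 + H2O ⇌ C2H5NH3+ + OH-
Kb = 10^(−3.31) = 4.90 × 10^-4
Kb = [OH-]²/(0.0281 − [OH-]) = 4.90 × 10^-4
The 5% rule fails; solving [OH-]² + Kb·[OH-] − Kb·C₀ = 0 exactly:
[OH-] = (−Kb + √(Kb² + 4·Kb·C₀))/2 = 3.47 × 10^-3 M
pOH = 2.46, so pH = 14.00 − pOH = 11.54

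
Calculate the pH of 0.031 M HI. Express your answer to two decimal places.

HI is a strong acid and dissociates completely, so [H+] = 0.031 M.
pH = -log(0.031) = 1.51

pH = 1.51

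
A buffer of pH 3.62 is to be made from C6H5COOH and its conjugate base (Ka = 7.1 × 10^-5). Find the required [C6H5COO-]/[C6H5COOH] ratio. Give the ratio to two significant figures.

ratio = 0.30

pKa = -log(7.1 × 10^-5) = 4.149
pH = pKa + log(r) ⇒ log(r) = 3.62 − 4.149 = -0.529
r = [C6H5COO-]/[C6H5COOH] = 10^(-0.529) = 0.296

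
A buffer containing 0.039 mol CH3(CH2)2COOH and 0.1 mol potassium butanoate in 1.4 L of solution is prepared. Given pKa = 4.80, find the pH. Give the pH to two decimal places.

pH = 5.21

Using pH = pKa + log([base]/[acid]) with [base]/[acid] = 0.1/0.039:
pH = 4.80 + (+0.409) = 5.21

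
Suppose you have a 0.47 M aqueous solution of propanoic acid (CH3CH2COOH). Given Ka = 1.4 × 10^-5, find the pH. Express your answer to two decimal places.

pH = 2.59

CH3CH2COOH ⇌ CH3CH2COO- + H+
Ka = [H+]²/(0.47 − [H+]) = 1.4 × 10^-5
Assume [H+] ≪ 0.47: [H+] ≈ √(1.4 × 10^-5 × 0.47) = 2.57 × 10^-3 M
pH = −log[H+] = −log(2.57 × 10^-3) = 2.59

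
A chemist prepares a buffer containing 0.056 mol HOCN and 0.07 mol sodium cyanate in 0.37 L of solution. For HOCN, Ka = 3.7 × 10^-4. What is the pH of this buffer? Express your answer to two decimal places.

pKa = −log(3.7 × 10^-4) = 3.432
Using pH = pKa + log([base]/[acid]) with [base]/[acid] = 0.07/0.056:
pH = 3.432 + (+0.097) = 3.53

pH = 3.53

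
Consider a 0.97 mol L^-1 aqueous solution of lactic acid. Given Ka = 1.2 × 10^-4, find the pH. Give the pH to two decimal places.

pH = 1.97

CH3CH(OH)COOH ⇌ CH3CH(OH)COO- + H+
Let x = [H+] at equilibrium. Ka = x²/(0.97 − x).
Since Ka ≪ C₀, x ≈ √(Ka·C₀) = 1.08 × 10^-2 M.
(x/C₀ = 1.1% < 5%, so the approximation holds.)
pH = −log[H+] = −log(1.08 × 10^-2) = 1.97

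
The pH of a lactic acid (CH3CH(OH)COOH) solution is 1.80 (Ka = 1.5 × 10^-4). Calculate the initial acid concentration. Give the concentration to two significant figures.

[H+] = 10^(-1.80) = 1.58 × 10^-2 M = x
Ka = x²/(C₀ − x) ⇒ C₀ = x + x²/Ka
C₀ = 1.58 × 10^-2 + (1.58 × 10^-2)²/(1.5 × 10^-4) = 1.68 M

C₀ = 1.7 M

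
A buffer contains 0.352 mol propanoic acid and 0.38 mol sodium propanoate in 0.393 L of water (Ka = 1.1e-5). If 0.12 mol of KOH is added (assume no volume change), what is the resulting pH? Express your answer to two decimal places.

After neutralization: n(CH3CH2COOH) = 0.232 mol, n(CH3CH2COO-) = 0.5 mol.
pKa = −log(1.1 × 10^-5) = 4.959
Henderson–Hasselbalch with mole ratio 0.5/0.232: pH = 4.959 + (+0.333)

pH = 5.29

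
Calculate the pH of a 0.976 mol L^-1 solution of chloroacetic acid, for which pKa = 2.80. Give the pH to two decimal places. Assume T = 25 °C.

pH = 1.41

ClCH2COOH ⇌ ClCH2COO- + H+
Ka = 10^(−2.80) = 1.58 × 10^-3
From the ICE table, Ka = x²/(0.976 − x) = 1.58 × 10^-3.
Neglecting x in the denominator: x = √(1.58 × 10^-3 × 0.976) = 3.93 × 10^-2 M
pH = −log(3.93 × 10^-2) = 1.41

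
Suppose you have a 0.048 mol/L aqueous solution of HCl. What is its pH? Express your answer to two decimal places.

pH = 1.32

HCl is a strong acid and dissociates completely, so [H+] = 0.048 M.
pH = -log(0.048) = 1.32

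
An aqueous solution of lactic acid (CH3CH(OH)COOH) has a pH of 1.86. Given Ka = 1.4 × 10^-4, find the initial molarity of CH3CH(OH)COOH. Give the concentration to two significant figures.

C₀ = 1.4 M

[H+] = 10^(-1.86) = 1.38 × 10^-2 M = x
Ka = x²/(C₀ − x) ⇒ C₀ = x + x²/Ka
C₀ = 1.38 × 10^-2 + (1.38 × 10^-2)²/(1.4 × 10^-4) = 1.37 M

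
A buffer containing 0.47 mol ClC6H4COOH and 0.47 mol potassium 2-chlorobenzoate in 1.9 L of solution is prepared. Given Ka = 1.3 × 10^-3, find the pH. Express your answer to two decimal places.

pH = 2.89

pKa = −log(1.3 × 10^-3) = 2.886
Using pH = pKa + log([base]/[acid]) with [base]/[acid] = 0.47/0.47:
pH = 2.886 + (+0.000) = 2.89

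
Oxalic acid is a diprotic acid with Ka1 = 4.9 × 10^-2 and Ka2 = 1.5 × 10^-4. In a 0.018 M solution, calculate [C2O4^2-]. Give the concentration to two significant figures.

1.5 × 10^-4 M

First ionization gives [H+] ≈ [HC2O4-] = 1.40 × 10^-2 M.
Second step: Ka2 = [H+][C2O4^2-]/[HC2O4-] ≈ [C2O4^2-] (since [H+] ≈ [HC2O4-]).
So [C2O4^2-] ≈ Ka2.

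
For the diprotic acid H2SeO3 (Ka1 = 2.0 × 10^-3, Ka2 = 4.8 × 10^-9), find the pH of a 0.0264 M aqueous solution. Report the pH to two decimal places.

pH = 2.20

Ka1 ≫ Ka2, so treat the first dissociation as the only significant source of H+.
Ka1 = x²/(0.0264 − x) = 2.0 × 10^-3
Solving the quadratic: x = (−Ka1 + √(Ka1² + 4·Ka1·C₀))/2 = 6.33 × 10^-3 M
pH = −log(6.33 × 10^-3) = 2.20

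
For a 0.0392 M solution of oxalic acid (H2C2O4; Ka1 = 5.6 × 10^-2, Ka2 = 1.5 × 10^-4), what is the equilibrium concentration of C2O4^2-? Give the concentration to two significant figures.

First ionization gives [H+] ≈ [HC2O4-] = 2.66 × 10^-2 M.
Second step: Ka2 = [H+][C2O4^2-]/[HC2O4-] ≈ [C2O4^2-] (since [H+] ≈ [HC2O4-]).
So [C2O4^2-] ≈ Ka2.

1.5 × 10^-4 M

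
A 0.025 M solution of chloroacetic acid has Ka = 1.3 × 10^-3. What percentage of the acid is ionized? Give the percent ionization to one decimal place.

ClCH2COOH ⇌ ClCH2COO- + H+; let x = [H+] at equilibrium.
Ka = x²/(C₀ − x); solving the quadratic gives x = 5.09 × 10^-3 M.
Fraction ionized = 5.09 × 10^-3 / 0.025 = 0.2036 → 20.4%

20.4%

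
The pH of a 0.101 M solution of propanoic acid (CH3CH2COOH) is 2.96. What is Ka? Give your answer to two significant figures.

[H+] = 10^(-2.96) = 1.10 × 10^-3 M
At equilibrium [HA] = 0.101 − 1.10 × 10^-3 = 9.99 × 10^-2 M
Ka = [H+][A-]/[HA] = (1.10 × 10^-3)² / 9.99 × 10^-2 = 1.2 × 10^-5

Ka = 1.2 × 10^-5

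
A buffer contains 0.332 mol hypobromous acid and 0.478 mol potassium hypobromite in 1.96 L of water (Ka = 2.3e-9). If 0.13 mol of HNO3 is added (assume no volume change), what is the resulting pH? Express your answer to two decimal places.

After neutralization: n(HOBr) = 0.462 mol, n(OBr-) = 0.348 mol.
pKa = −log(2.3 × 10^-9) = 8.638
pH = pKa + log(n_OBr-/n_HOBr) = 8.638 + log(0.348/0.462) = 8.638 + (-0.123)

pH = 8.52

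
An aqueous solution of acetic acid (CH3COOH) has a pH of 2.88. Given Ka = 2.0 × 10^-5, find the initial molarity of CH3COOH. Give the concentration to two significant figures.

[H+] = 10^(-2.88) = 1.32 × 10^-3 M = x
Ka = x²/(C₀ − x) ⇒ C₀ = x + x²/Ka
C₀ = 1.32 × 10^-3 + (1.32 × 10^-3)²/(2.0 × 10^-5) = 8.84 × 10^-2 M

C₀ = 8.8 × 10^-2 M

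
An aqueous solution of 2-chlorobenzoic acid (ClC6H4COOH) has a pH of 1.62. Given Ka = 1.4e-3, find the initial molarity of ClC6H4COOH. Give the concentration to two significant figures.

C₀ = 4.4 × 10^-1 M

[H+] = 10^(-1.62) = 2.40 × 10^-2 M = x
Ka = x²/(C₀ − x) ⇒ C₀ = x + x²/Ka
C₀ = 2.40 × 10^-2 + (2.40 × 10^-2)²/(1.4 × 10^-3) = 4.35 × 10^-1 M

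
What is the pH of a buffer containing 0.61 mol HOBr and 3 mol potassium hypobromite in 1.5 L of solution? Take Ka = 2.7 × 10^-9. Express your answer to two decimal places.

pH = 9.26

pKa = −log(2.7 × 10^-9) = 8.569
Henderson–Hasselbalch: pH = pKa + log([OBr-]/[HOBr]) = 8.569 + log(3/0.61)
pH = 8.569 + (+0.692) = 9.26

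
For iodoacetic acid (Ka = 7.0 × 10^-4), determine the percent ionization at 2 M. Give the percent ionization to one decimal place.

1.9%

ICH2COOH ⇌ ICH2COO- + H+; let x = [H+] at equilibrium.
x ≈ √(Ka·C₀) = √(7.0 × 10^-4 × 2) = 3.74 × 10^-2 M
% ionization = x/C₀ × 100% = 3.74 × 10^-2/2 × 100% = 1.9%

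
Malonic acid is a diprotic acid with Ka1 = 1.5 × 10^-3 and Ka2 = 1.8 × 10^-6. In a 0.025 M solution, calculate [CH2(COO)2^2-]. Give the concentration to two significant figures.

First ionization gives [H+] ≈ [CH2(COOH)COO-] = 5.42 × 10^-3 M.
Second step: Ka2 = [H+][CH2(COO)2^2-]/[CH2(COOH)COO-] ≈ [CH2(COO)2^2-] (since [H+] ≈ [CH2(COOH)COO-]).
So [CH2(COO)2^2-] ≈ Ka2.

1.8 × 10^-6 M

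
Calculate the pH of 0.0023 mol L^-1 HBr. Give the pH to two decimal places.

HBr is a strong acid and dissociates completely, so [H+] = 0.0023 M.
pH = -log(0.0023) = 2.64

pH = 2.64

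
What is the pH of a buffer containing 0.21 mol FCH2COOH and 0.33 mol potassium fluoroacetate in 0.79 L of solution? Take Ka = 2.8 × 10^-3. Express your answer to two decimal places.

pH = 2.75

pKa = −log(2.8 × 10^-3) = 2.553
Henderson–Hasselbalch: pH = pKa + log([FCH2COO-]/[FCH2COOH]) = 2.553 + log(0.33/0.21)
pH = 2.553 + (+0.196) = 2.75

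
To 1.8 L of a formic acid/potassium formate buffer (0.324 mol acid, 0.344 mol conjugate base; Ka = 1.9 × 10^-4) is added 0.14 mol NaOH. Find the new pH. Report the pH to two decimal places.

After neutralization: n(HCOOH) = 0.184 mol, n(HCOO-) = 0.484 mol.
pKa = −log(1.9 × 10^-4) = 3.721
pH = pKa + log([A⁻]/[HA]) = 3.721 + log(0.484/0.184) = 3.721 +0.420

pH = 4.14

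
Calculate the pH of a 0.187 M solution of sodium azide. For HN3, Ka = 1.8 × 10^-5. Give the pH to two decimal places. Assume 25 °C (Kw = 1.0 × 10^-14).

N3- is the conjugate base of the weak acid HN3.
Kb = Kw/Ka = 1.0×10^-14 / 1.8 × 10^-5 = 5.56 × 10^-10
Let x = [OH-] at equilibrium. Kb = x²/(0.187 − x).
Since Kb ≪ C₀, x ≈ √(Kb·C₀) = 1.02 × 10^-5 M.
pOH = 4.99, so pH = 14.00 − pOH = 9.01

pH = 9.01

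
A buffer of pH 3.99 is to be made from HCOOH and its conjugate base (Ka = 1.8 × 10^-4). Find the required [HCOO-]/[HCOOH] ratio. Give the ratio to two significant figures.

ratio = 1.8

pKa = -log(1.8 × 10^-4) = 3.745
pH = pKa + log(r) ⇒ log(r) = 3.99 − 3.745 = +0.245
r = [HCOO-]/[HCOOH] = 10^(+0.245) = 1.76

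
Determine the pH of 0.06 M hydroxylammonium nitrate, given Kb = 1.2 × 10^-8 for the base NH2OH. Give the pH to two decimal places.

pH = 3.65

NH3OH+ is the conjugate acid of the weak base NH2OH.
Ka = Kw/Kb = 1.0×10^-14 / 1.2 × 10^-8 = 8.33 × 10^-7
Let x = [H+] at equilibrium. Ka = x²/(0.06 − x).
Since Ka ≪ C₀, x ≈ √(Ka·C₀) = 2.24 × 10^-4 M.
Check: 0.37% ionized — well under 5%, approximation valid.
pH = −log[H+] = −log(2.24 × 10^-4) = 3.65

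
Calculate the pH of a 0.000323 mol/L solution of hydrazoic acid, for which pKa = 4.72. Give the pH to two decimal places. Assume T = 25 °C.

HN3 ⇌ N3- + H+
Ka = 10^(−4.72) = 1.91 × 10^-5
From the ICE table, Ka = x²/(0.000323 − x) = 1.91 × 10^-5.
Here C₀/Ka ≈ 16.9, so the small-x approximation fails. Use the quadratic:
x = [−1.91e-05 + √(1.91e-05² + 2.47e-08)]/2 = 6.96 × 10^-5 M
pH = −log[H+] = −log(6.96 × 10^-5) = 4.16

pH = 4.16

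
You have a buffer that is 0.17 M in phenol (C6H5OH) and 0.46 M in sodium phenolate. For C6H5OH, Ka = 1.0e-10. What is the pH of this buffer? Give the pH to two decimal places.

pKa = −log(1.0 × 10^-10) = 10.000
pH = pKa + log([A⁻]/[HA]) = 10.000 + log(0.46/0.17)
pH = 10.000 + (+0.432) = 10.43

pH = 10.43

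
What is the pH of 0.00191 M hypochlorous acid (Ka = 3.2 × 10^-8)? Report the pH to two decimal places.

HOCl ⇌ OCl- + H+
From the ICE table, Ka = x²/(0.00191 − x) = 3.2 × 10^-8.
Assume x ≪ 0.00191: x ≈ √(3.2 × 10^-8 × 0.00191) = 7.82 × 10^-6 M
(x/C₀ = 0.41% < 5%, so the approximation holds.)
pH = −log[H+] = −log(7.82 × 10^-6) = 5.11

pH = 5.11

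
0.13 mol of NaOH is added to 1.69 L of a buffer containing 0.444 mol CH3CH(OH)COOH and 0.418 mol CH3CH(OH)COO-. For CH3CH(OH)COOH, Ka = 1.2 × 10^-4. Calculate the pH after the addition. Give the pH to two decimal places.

After neutralization: n(CH3CH(OH)COOH) = 0.314 mol, n(CH3CH(OH)COO-) = 0.548 mol.
pKa = −log(1.2 × 10^-4) = 3.921
pH = pKa + log(n_CH3CH(OH)COO-/n_CH3CH(OH)COOH) = 3.921 + log(0.548/0.314) = 3.921 + (+0.242)

pH = 4.16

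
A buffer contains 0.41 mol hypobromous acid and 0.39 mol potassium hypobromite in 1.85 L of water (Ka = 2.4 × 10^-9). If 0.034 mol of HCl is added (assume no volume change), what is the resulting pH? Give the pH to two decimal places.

pH = 8.52

Added H+ converts OBr- to HOBr: HOBr → 0.444 mol, OBr- → 0.356 mol.
pKa = −log(2.4 × 10^-9) = 8.620
pH = pKa + log([A⁻]/[HA]) = 8.620 + log(0.356/0.444) = 8.620 -0.096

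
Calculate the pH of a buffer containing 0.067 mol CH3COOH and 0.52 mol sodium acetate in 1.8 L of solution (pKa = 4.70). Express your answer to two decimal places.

pH = 5.59

pH = pKa + log([A⁻]/[HA]) = 4.70 + log(0.52/0.067)
pH = 4.70 + (+0.890) = 5.59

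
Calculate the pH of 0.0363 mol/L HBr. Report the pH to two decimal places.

HBr is a strong acid and dissociates completely, so [H+] = 0.0363 M.
pH = -log(0.0363) = 1.44

pH = 1.44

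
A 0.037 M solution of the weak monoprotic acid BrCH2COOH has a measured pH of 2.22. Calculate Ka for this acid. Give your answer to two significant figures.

Ka = 1.2 × 10^-3

[H+] = 10^(-2.22) = 6.03 × 10^-3 M
At equilibrium [HA] = 0.037 − 6.03 × 10^-3 = 3.10 × 10^-2 M
Ka = [H+][A-]/[HA] = (6.03 × 10^-3)² / 3.10 × 10^-2 = 1.2 × 10^-3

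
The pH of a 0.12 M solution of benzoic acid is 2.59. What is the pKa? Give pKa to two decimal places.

pKa = 4.25

[H+] = 10^(-2.59) = 2.57 × 10^-3 M
At equilibrium [HA] = 0.12 − 2.57 × 10^-3 = 1.17 × 10^-1 M
Ka = [H+][A-]/[HA] = (2.57 × 10^-3)² / 1.17 × 10^-1 = 5.65 × 10^-5
pKa = -log(5.65 × 10^-5) = 4.25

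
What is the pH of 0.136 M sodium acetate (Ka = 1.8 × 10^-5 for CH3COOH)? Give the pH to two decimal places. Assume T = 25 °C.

pH = 8.94

CH3COO- is the conjugate base of the weak acid CH3COOH.
Kb = Kw/Ka = 1.0×10^-14 / 1.8 × 10^-5 = 5.56 × 10^-10
Kb = x²/(0.136 − x) = 5.56 × 10^-10
Since Kb ≪ C₀, x ≈ √(Kb·C₀) = 8.70 × 10^-6 M.
pOH = 5.06, so pH = 14.00 − pOH = 8.94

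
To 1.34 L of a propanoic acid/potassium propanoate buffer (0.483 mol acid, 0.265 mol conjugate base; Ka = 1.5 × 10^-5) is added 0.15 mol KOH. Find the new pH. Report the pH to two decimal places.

OH- converts CH3CH2COOH to CH3CH2COO-: CH3CH2COOH → 0.333 mol, CH3CH2COO- → 0.415 mol.
pKa = −log(1.5 × 10^-5) = 4.824
pH = pKa + log(n_CH3CH2COO-/n_CH3CH2COOH) = 4.824 + log(0.415/0.333) = 4.824 + (+0.096)

pH = 4.92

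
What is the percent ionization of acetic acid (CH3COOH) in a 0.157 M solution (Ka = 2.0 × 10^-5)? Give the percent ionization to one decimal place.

CH3COOH ⇌ CH3COO- + H+; let x = [H+] at equilibrium.
x ≈ √(Ka·C₀) = √(2.0 × 10^-5 × 0.157) = 1.77 × 10^-3 M
% ionization = x/C₀ × 100% = 1.77 × 10^-3/0.157 × 100% = 1.1%

1.1%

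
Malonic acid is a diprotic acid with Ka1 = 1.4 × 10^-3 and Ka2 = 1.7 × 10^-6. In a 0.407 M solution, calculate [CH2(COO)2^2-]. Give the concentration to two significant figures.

First ionization gives [H+] ≈ [CH2(COOH)COO-] = 2.32 × 10^-2 M.
Second step: Ka2 = [H+][CH2(COO)2^2-]/[CH2(COOH)COO-] ≈ [CH2(COO)2^2-] (since [H+] ≈ [CH2(COOH)COO-]).
So [CH2(COO)2^2-] ≈ Ka2.

1.7 × 10^-6 M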